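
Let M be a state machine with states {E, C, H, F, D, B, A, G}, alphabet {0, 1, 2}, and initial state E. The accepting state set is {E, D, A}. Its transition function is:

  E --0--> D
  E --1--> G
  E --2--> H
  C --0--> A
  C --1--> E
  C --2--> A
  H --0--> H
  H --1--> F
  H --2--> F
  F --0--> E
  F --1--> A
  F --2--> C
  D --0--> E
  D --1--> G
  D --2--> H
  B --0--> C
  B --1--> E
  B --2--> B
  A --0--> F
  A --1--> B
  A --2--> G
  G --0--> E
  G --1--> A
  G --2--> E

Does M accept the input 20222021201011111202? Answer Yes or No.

Trace: E -2-> H -0-> H -2-> F -2-> C -2-> A -0-> F -2-> C -1-> E -2-> H -0-> H -1-> F -0-> E -1-> G -1-> A -1-> B -1-> E -1-> G -2-> E -0-> D -2-> H
End state H is not accepting.

No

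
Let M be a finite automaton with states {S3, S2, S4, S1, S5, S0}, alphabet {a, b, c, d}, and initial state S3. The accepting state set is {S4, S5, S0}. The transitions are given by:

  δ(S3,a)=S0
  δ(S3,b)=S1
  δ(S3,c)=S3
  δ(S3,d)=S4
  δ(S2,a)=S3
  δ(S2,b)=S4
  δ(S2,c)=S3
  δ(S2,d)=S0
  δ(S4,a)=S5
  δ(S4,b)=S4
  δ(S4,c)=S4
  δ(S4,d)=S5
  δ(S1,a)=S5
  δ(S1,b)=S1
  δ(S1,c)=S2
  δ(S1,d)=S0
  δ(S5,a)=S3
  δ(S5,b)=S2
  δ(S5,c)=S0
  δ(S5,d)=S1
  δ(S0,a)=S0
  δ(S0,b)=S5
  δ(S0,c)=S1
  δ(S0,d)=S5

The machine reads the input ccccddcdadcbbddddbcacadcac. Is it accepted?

No

start at S3
read 'c': S3 → S3
read 'c': S3 → S3
read 'c': S3 → S3
read 'c': S3 → S3
read 'd': S3 → S4
read 'd': S4 → S5
read 'c': S5 → S0
read 'd': S0 → S5
read 'a': S5 → S3
read 'd': S3 → S4
read 'c': S4 → S4
read 'b': S4 → S4
read 'b': S4 → S4
read 'd': S4 → S5
read 'd': S5 → S1
read 'd': S1 → S0
read 'd': S0 → S5
read 'b': S5 → S2
read 'c': S2 → S3
read 'a': S3 → S0
read 'c': S0 → S1
read 'a': S1 → S5
read 'd': S5 → S1
read 'c': S1 → S2
read 'a': S2 → S3
read 'c': S3 → S3
End state S3 is not accepting.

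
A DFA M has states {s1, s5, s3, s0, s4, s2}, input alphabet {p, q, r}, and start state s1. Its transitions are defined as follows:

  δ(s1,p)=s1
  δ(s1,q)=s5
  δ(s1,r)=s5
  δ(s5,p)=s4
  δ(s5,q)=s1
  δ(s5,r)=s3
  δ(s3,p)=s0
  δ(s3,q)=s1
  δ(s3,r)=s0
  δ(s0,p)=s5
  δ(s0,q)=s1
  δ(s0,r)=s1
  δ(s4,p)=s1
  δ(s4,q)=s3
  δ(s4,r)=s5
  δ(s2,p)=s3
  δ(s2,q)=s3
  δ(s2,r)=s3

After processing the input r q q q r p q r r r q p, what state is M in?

start at s1
read 'r': s1 → s5
read 'q': s5 → s1
read 'q': s1 → s5
read 'q': s5 → s1
read 'r': s1 → s5
read 'p': s5 → s4
read 'q': s4 → s3
read 'r': s3 → s0
read 'r': s0 → s1
read 'r': s1 → s5
read 'q': s5 → s1
read 'p': s1 → s1

s1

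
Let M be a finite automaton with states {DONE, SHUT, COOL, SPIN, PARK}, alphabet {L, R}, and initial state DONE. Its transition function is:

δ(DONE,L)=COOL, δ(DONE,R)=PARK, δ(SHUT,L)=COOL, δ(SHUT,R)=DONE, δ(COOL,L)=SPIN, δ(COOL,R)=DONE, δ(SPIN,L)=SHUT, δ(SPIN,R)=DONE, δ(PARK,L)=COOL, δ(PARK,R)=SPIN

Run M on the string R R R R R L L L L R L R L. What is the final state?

COOL

Trace: DONE -R-> PARK -R-> SPIN -R-> DONE -R-> PARK -R-> SPIN -L-> SHUT -L-> COOL -L-> SPIN -L-> SHUT -R-> DONE -L-> COOL -R-> DONE -L-> COOL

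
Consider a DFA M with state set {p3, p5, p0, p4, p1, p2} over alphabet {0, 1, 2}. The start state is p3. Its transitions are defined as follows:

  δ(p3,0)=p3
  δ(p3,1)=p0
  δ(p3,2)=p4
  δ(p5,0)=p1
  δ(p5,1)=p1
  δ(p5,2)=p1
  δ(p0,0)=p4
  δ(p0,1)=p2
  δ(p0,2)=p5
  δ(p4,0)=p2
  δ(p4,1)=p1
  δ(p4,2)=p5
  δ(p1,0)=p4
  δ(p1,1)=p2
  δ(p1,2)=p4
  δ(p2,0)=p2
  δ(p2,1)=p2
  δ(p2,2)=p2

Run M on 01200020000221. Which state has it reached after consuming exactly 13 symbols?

p2

p3 → p3 → p0 → p5 → p1 → p4 → p2 → p2 → p2 → p2 → p2 → p2 → p2 → p2
After 13 symbols: p2.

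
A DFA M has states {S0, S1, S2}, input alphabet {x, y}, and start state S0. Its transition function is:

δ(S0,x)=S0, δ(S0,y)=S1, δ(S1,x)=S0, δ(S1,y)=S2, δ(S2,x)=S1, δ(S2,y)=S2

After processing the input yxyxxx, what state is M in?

Trace: S0 -y-> S1 -x-> S0 -y-> S1 -x-> S0 -x-> S0 -x-> S0

S0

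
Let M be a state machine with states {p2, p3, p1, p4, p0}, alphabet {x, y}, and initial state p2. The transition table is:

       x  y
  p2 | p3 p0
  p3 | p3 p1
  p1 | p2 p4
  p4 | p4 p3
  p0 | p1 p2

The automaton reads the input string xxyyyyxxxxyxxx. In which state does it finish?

p3

Trace: p2 -x-> p3 -x-> p3 -y-> p1 -y-> p4 -y-> p3 -y-> p1 -x-> p2 -x-> p3 -x-> p3 -x-> p3 -y-> p1 -x-> p2 -x-> p3 -x-> p3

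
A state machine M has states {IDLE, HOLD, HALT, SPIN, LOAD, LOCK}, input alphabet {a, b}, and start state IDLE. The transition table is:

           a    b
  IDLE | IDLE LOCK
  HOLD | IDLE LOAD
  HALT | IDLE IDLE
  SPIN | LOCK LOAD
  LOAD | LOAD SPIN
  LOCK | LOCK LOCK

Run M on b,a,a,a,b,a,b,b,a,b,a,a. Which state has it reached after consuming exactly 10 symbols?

IDLE → LOCK → LOCK → LOCK → LOCK → LOCK → LOCK → LOCK → LOCK → LOCK → LOCK
After 10 symbols: LOCK.

LOCK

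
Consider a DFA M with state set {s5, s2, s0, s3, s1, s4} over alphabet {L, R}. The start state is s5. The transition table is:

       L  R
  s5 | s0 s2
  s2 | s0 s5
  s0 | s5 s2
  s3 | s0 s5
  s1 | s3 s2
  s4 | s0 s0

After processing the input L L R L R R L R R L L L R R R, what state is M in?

start at s5
read 'L': s5 → s0
read 'L': s0 → s5
read 'R': s5 → s2
read 'L': s2 → s0
read 'R': s0 → s2
read 'R': s2 → s5
read 'L': s5 → s0
read 'R': s0 → s2
read 'R': s2 → s5
read 'L': s5 → s0
read 'L': s0 → s5
read 'L': s5 → s0
read 'R': s0 → s2
read 'R': s2 → s5
read 'R': s5 → s2

s2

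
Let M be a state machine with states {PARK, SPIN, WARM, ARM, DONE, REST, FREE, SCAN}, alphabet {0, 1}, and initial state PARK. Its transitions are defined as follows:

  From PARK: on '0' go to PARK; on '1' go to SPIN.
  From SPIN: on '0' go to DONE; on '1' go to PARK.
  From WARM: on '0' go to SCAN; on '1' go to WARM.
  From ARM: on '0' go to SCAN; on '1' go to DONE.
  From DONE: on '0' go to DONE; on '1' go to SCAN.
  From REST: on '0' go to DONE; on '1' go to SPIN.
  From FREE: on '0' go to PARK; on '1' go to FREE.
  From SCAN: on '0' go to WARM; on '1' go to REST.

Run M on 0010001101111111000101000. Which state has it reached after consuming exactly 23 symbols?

SCAN

Trace: PARK -0-> PARK -0-> PARK -1-> SPIN -0-> DONE -0-> DONE -0-> DONE -1-> SCAN -1-> REST -0-> DONE -1-> SCAN -1-> REST -1-> SPIN -1-> PARK -1-> SPIN -1-> PARK -1-> SPIN -0-> DONE -0-> DONE -0-> DONE -1-> SCAN -0-> WARM -1-> WARM -0-> SCAN
After 23 symbols: SCAN.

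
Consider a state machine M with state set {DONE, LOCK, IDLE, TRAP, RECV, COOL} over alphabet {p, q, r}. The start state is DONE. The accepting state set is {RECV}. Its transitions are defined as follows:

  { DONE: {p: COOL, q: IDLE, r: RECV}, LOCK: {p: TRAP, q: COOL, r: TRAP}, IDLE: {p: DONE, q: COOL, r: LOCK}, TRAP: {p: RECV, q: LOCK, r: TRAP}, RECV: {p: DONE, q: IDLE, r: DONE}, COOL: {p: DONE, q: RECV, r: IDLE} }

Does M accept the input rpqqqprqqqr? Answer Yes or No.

No

DONE → RECV → DONE → IDLE → COOL → RECV → DONE → RECV → IDLE → COOL → RECV → DONE
End state DONE is not accepting.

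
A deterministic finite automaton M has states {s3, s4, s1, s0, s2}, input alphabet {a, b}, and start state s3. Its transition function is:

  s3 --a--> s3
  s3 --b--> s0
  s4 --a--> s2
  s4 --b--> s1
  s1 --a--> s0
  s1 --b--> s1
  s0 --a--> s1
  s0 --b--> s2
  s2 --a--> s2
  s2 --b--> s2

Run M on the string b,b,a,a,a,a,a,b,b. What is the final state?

s2

s3 → s0 → s2 → s2 → s2 → s2 → s2 → s2 → s2 → s2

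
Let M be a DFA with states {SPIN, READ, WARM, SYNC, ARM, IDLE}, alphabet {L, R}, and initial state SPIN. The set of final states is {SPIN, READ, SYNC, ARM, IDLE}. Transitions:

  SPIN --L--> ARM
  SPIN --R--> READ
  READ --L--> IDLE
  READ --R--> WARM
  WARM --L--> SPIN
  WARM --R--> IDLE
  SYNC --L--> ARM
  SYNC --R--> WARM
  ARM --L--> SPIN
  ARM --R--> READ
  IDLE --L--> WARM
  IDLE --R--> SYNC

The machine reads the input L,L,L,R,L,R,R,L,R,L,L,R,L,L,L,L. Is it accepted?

start at SPIN
read 'L': SPIN → ARM
read 'L': ARM → SPIN
read 'L': SPIN → ARM
read 'R': ARM → READ
read 'L': READ → IDLE
read 'R': IDLE → SYNC
read 'R': SYNC → WARM
read 'L': WARM → SPIN
read 'R': SPIN → READ
read 'L': READ → IDLE
read 'L': IDLE → WARM
read 'R': WARM → IDLE
read 'L': IDLE → WARM
read 'L': WARM → SPIN
read 'L': SPIN → ARM
read 'L': ARM → SPIN
End state SPIN is accepting.

Yes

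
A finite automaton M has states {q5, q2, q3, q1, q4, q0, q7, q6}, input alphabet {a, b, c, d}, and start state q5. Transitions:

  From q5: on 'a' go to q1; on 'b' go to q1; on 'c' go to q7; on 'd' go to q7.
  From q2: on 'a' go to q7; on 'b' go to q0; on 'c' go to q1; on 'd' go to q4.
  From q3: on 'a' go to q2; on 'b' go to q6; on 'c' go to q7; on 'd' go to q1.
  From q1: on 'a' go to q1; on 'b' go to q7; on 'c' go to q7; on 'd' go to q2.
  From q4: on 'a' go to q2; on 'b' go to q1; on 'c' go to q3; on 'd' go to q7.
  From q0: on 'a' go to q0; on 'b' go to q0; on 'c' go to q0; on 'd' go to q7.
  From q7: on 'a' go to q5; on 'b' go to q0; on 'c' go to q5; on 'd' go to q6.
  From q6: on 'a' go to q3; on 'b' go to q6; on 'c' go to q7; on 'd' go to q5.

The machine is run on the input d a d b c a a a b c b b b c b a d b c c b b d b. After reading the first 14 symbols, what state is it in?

Trace: q5 -d-> q7 -a-> q5 -d-> q7 -b-> q0 -c-> q0 -a-> q0 -a-> q0 -a-> q0 -b-> q0 -c-> q0 -b-> q0 -b-> q0 -b-> q0 -c-> q0
After 14 symbols: q0.

q0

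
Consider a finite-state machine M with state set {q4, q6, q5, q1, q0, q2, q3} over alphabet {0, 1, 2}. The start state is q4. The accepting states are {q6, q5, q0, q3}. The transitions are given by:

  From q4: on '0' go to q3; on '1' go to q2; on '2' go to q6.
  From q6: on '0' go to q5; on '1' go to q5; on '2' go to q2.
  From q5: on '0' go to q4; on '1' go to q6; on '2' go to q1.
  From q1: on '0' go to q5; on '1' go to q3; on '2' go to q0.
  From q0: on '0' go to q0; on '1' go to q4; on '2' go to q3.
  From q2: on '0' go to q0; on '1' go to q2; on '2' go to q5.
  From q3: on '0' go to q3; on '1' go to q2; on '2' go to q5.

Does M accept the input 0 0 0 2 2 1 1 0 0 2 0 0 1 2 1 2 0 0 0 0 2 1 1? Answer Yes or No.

No

q4 → q3 → q3 → q3 → q5 → q1 → q3 → q2 → q0 → q0 → q3 → q3 → q3 → q2 → q5 → q6 → q2 → q0 → q0 → q0 → q0 → q3 → q2 → q2
End state q2 is not accepting.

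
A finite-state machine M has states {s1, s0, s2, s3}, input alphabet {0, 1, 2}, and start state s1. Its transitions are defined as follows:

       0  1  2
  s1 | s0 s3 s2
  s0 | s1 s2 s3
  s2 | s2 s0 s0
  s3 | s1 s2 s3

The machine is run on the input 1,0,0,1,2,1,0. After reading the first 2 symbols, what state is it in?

s1

Trace: s1 -1-> s3 -0-> s1
After 2 symbols: s1.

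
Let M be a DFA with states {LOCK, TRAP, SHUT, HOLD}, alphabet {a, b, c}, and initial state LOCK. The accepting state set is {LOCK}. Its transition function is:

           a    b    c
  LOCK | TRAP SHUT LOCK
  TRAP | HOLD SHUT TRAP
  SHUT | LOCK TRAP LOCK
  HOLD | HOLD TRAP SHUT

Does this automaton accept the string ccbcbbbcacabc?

No

Trace: LOCK -c-> LOCK -c-> LOCK -b-> SHUT -c-> LOCK -b-> SHUT -b-> TRAP -b-> SHUT -c-> LOCK -a-> TRAP -c-> TRAP -a-> HOLD -b-> TRAP -c-> TRAP
End state TRAP is not accepting.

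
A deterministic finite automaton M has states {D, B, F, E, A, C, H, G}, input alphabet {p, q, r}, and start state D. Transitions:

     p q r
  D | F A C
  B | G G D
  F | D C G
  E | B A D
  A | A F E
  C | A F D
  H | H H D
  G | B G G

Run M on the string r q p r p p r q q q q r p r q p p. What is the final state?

A

D → C → F → D → C → A → A → E → A → F → C → F → G → B → D → A → A → A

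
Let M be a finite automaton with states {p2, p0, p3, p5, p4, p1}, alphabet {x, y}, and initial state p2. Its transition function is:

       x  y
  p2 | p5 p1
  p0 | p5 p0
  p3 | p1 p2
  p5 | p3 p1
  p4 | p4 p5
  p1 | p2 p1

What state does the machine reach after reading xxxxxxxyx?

p2

start at p2
read 'x': p2 → p5
read 'x': p5 → p3
read 'x': p3 → p1
read 'x': p1 → p2
read 'x': p2 → p5
read 'x': p5 → p3
read 'x': p3 → p1
read 'y': p1 → p1
read 'x': p1 → p2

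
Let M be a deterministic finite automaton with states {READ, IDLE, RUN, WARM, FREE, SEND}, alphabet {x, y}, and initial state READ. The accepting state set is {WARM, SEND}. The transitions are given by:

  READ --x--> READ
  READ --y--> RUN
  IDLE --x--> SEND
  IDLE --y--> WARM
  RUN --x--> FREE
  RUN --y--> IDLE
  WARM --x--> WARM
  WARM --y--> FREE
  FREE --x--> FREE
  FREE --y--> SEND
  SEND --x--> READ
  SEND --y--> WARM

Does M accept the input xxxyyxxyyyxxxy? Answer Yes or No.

READ → READ → READ → READ → RUN → IDLE → SEND → READ → RUN → IDLE → WARM → WARM → WARM → WARM → FREE
End state FREE is not accepting.

No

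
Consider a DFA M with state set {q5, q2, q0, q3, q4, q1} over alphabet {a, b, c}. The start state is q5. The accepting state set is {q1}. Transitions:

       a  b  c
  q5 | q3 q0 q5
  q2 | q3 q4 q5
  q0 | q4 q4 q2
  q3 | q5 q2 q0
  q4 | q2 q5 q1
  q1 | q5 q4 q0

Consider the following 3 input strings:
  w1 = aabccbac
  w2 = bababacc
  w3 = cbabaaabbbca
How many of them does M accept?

1

w1: Trace: q5 -a-> q3 -a-> q5 -b-> q0 -c-> q2 -c-> q5 -b-> q0 -a-> q4 -c-> q1  → end q1, accepted
w2: Trace: q5 -b-> q0 -a-> q4 -b-> q5 -a-> q3 -b-> q2 -a-> q3 -c-> q0 -c-> q2  → end q2, rejected
w3: Trace: q5 -c-> q5 -b-> q0 -a-> q4 -b-> q5 -a-> q3 -a-> q5 -a-> q3 -b-> q2 -b-> q4 -b-> q5 -c-> q5 -a-> q3  → end q3, rejected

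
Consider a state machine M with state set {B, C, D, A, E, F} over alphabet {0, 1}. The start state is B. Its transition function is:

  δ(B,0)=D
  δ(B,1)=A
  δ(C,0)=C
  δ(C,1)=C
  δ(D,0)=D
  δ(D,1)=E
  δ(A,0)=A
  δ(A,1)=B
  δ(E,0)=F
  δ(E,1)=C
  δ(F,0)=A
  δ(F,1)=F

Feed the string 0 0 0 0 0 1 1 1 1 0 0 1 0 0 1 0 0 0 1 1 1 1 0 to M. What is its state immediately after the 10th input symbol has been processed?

B → D → D → D → D → D → E → C → C → C → C
After 10 symbols: C.

C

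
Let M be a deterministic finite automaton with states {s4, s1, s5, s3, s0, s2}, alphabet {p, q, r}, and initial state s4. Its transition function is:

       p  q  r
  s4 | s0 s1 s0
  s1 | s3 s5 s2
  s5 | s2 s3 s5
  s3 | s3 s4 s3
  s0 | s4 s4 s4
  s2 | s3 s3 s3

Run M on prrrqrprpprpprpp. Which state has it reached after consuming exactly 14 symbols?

s3

s4 → s0 → s4 → s0 → s4 → s1 → s2 → s3 → s3 → s3 → s3 → s3 → s3 → s3 → s3
After 14 symbols: s3.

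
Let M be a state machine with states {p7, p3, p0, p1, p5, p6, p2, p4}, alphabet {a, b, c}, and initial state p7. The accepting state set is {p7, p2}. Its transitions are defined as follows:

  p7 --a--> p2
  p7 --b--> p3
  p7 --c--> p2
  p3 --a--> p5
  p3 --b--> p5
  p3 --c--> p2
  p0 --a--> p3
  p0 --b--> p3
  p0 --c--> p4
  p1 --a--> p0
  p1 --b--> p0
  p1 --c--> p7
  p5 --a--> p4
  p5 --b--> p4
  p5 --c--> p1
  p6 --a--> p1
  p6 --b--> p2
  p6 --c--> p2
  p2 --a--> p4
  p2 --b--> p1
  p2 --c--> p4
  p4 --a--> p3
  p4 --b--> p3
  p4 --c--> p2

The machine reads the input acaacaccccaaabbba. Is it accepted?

No

p7 → p2 → p4 → p3 → p5 → p1 → p0 → p4 → p2 → p4 → p2 → p4 → p3 → p5 → p4 → p3 → p5 → p4
End state p4 is not accepting.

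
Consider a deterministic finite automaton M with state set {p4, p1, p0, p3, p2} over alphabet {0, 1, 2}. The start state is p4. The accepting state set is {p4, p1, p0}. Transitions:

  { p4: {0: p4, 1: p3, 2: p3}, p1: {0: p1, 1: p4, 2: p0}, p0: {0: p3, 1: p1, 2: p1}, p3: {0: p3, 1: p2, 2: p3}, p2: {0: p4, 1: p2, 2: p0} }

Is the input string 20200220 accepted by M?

start at p4
read '2': p4 → p3
read '0': p3 → p3
read '2': p3 → p3
read '0': p3 → p3
read '0': p3 → p3
read '2': p3 → p3
read '2': p3 → p3
read '0': p3 → p3
End state p3 is not accepting.

No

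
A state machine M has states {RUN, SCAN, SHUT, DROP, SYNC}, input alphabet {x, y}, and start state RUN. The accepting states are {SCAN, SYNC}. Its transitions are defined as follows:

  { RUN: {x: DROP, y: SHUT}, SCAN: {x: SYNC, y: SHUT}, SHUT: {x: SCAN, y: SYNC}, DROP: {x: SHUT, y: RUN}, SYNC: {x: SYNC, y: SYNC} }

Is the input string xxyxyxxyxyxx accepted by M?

Yes

Trace: RUN -x-> DROP -x-> SHUT -y-> SYNC -x-> SYNC -y-> SYNC -x-> SYNC -x-> SYNC -y-> SYNC -x-> SYNC -y-> SYNC -x-> SYNC -x-> SYNC
End state SYNC is accepting.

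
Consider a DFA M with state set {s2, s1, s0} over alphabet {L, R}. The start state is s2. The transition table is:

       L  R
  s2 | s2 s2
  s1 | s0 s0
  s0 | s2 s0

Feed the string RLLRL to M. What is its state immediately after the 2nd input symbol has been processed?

Trace: s2 -R-> s2 -L-> s2
After 2 symbols: s2.

s2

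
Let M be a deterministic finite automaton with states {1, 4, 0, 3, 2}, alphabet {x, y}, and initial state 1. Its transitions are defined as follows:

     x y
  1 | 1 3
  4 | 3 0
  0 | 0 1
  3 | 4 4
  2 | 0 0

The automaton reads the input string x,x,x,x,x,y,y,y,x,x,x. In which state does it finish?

Trace: 1 -x-> 1 -x-> 1 -x-> 1 -x-> 1 -x-> 1 -y-> 3 -y-> 4 -y-> 0 -x-> 0 -x-> 0 -x-> 0

0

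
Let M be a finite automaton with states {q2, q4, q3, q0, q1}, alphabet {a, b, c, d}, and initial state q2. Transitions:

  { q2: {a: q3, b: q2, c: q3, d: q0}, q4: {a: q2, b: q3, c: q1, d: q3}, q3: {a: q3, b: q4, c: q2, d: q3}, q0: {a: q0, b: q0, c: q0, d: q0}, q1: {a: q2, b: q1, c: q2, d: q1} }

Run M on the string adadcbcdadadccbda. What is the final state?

q3

q2 → q3 → q3 → q3 → q3 → q2 → q2 → q3 → q3 → q3 → q3 → q3 → q3 → q2 → q3 → q4 → q3 → q3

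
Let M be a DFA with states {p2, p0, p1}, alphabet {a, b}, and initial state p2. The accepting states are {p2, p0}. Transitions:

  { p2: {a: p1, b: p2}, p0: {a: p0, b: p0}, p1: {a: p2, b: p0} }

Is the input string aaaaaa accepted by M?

Trace: p2 -a-> p1 -a-> p2 -a-> p1 -a-> p2 -a-> p1 -a-> p2
End state p2 is accepting.

Yes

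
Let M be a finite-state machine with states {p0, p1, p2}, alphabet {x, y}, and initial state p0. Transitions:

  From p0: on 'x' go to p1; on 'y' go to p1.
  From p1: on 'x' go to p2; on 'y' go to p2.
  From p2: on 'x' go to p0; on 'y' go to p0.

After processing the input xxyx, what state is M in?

p1

p0 → p1 → p2 → p0 → p1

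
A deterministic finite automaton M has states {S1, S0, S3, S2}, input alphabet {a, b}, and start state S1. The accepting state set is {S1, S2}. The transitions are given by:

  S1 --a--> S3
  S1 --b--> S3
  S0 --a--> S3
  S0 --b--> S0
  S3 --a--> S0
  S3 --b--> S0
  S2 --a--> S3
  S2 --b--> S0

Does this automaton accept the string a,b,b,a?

S1 → S3 → S0 → S0 → S3
End state S3 is not accepting.

No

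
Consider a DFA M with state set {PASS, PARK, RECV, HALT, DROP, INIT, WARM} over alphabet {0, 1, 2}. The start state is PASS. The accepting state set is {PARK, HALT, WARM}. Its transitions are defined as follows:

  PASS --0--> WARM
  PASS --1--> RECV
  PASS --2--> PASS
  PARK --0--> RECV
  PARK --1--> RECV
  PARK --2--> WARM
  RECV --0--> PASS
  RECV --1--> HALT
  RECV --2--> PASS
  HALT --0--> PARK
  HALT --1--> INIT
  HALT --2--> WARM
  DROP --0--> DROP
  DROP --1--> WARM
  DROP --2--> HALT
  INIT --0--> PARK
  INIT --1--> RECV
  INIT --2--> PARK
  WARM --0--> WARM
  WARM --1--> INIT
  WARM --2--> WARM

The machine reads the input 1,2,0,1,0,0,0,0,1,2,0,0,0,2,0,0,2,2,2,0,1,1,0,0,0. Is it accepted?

start at PASS
read '1': PASS → RECV
read '2': RECV → PASS
read '0': PASS → WARM
read '1': WARM → INIT
read '0': INIT → PARK
read '0': PARK → RECV
read '0': RECV → PASS
read '0': PASS → WARM
read '1': WARM → INIT
read '2': INIT → PARK
read '0': PARK → RECV
read '0': RECV → PASS
read '0': PASS → WARM
read '2': WARM → WARM
read '0': WARM → WARM
read '0': WARM → WARM
read '2': WARM → WARM
read '2': WARM → WARM
read '2': WARM → WARM
read '0': WARM → WARM
read '1': WARM → INIT
read '1': INIT → RECV
read '0': RECV → PASS
read '0': PASS → WARM
read '0': WARM → WARM
End state WARM is accepting.

Yes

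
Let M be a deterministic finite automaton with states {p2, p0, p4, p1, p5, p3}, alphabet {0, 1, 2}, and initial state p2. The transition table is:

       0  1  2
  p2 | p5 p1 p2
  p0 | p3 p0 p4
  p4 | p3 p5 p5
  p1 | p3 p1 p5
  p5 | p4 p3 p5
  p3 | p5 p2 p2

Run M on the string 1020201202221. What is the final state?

p2 → p1 → p3 → p2 → p5 → p5 → p4 → p5 → p5 → p4 → p5 → p5 → p5 → p3

p3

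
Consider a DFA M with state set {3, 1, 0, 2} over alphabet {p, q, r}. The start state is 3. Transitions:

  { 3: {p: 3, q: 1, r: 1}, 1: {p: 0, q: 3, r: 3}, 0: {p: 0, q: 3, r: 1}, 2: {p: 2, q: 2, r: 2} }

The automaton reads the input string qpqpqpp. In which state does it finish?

0

Trace: 3 -q-> 1 -p-> 0 -q-> 3 -p-> 3 -q-> 1 -p-> 0 -p-> 0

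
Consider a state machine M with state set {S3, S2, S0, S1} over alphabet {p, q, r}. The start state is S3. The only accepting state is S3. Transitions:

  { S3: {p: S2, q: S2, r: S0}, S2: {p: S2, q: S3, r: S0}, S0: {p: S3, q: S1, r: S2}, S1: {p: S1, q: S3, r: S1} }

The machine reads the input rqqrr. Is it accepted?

start at S3
read 'r': S3 → S0
read 'q': S0 → S1
read 'q': S1 → S3
read 'r': S3 → S0
read 'r': S0 → S2
End state S2 is not accepting.

No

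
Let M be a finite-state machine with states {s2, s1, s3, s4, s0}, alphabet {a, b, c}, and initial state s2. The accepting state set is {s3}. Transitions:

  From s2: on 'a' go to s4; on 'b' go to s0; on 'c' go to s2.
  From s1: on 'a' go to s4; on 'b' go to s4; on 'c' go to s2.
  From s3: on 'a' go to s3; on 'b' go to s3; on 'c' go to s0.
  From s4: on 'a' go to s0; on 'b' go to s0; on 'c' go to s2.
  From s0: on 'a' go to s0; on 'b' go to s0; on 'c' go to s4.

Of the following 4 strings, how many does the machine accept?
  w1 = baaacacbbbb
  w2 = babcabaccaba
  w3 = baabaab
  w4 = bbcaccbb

w1: Trace: s2 -b-> s0 -a-> s0 -a-> s0 -a-> s0 -c-> s4 -a-> s0 -c-> s4 -b-> s0 -b-> s0 -b-> s0 -b-> s0  → end s0, rejected
w2: Trace: s2 -b-> s0 -a-> s0 -b-> s0 -c-> s4 -a-> s0 -b-> s0 -a-> s0 -c-> s4 -c-> s2 -a-> s4 -b-> s0 -a-> s0  → end s0, rejected
w3: Trace: s2 -b-> s0 -a-> s0 -a-> s0 -b-> s0 -a-> s0 -a-> s0 -b-> s0  → end s0, rejected
w4: Trace: s2 -b-> s0 -b-> s0 -c-> s4 -a-> s0 -c-> s4 -c-> s2 -b-> s0 -b-> s0  → end s0, rejected

0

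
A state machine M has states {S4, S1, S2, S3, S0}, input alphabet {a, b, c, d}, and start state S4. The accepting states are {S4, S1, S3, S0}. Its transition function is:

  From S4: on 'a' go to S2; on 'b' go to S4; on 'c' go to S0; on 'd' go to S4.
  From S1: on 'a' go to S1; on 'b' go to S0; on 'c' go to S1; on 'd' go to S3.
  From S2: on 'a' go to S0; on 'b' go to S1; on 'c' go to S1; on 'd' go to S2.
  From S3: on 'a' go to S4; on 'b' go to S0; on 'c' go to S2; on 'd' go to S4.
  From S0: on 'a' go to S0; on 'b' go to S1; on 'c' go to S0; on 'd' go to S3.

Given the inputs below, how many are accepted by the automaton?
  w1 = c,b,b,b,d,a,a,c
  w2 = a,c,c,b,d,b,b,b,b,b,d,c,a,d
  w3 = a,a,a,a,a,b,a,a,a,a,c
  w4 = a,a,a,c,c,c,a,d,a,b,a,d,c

w1: Trace: S4 -c-> S0 -b-> S1 -b-> S0 -b-> S1 -d-> S3 -a-> S4 -a-> S2 -c-> S1  → end S1, accepted
w2: Trace: S4 -a-> S2 -c-> S1 -c-> S1 -b-> S0 -d-> S3 -b-> S0 -b-> S1 -b-> S0 -b-> S1 -b-> S0 -d-> S3 -c-> S2 -a-> S0 -d-> S3  → end S3, accepted
w3: Trace: S4 -a-> S2 -a-> S0 -a-> S0 -a-> S0 -a-> S0 -b-> S1 -a-> S1 -a-> S1 -a-> S1 -a-> S1 -c-> S1  → end S1, accepted
w4: Trace: S4 -a-> S2 -a-> S0 -a-> S0 -c-> S0 -c-> S0 -c-> S0 -a-> S0 -d-> S3 -a-> S4 -b-> S4 -a-> S2 -d-> S2 -c-> S1  → end S1, accepted

4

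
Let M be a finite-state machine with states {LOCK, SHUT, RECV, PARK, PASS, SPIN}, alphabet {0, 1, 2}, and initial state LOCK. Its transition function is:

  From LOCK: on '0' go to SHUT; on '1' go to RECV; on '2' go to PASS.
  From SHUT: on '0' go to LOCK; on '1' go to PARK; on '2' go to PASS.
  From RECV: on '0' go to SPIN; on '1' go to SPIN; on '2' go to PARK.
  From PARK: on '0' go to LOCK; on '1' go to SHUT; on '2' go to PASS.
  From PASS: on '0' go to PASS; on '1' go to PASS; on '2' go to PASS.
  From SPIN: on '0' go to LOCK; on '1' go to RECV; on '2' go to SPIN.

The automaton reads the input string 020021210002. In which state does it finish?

LOCK → SHUT → PASS → PASS → PASS → PASS → PASS → PASS → PASS → PASS → PASS → PASS → PASS

PASS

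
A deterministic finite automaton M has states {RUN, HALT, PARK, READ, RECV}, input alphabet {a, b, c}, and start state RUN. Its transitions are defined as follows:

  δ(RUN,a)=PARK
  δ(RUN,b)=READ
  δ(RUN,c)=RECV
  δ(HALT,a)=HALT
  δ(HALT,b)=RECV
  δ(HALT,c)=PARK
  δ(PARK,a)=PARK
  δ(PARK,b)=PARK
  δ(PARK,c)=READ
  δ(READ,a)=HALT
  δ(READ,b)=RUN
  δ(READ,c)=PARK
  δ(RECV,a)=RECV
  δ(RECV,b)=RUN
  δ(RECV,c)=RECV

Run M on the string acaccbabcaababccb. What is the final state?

RUN

Trace: RUN -a-> PARK -c-> READ -a-> HALT -c-> PARK -c-> READ -b-> RUN -a-> PARK -b-> PARK -c-> READ -a-> HALT -a-> HALT -b-> RECV -a-> RECV -b-> RUN -c-> RECV -c-> RECV -b-> RUN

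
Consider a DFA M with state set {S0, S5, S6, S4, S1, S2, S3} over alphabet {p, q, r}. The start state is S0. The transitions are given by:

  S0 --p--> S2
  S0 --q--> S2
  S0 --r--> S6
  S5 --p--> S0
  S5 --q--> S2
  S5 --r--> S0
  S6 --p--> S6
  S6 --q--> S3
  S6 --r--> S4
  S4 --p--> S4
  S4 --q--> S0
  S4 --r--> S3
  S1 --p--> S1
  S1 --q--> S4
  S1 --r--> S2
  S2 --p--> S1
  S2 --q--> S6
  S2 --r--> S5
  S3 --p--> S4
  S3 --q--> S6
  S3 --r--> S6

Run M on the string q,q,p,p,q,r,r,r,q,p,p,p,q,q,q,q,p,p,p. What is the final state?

S6

S0 → S2 → S6 → S6 → S6 → S3 → S6 → S4 → S3 → S6 → S6 → S6 → S6 → S3 → S6 → S3 → S6 → S6 → S6 → S6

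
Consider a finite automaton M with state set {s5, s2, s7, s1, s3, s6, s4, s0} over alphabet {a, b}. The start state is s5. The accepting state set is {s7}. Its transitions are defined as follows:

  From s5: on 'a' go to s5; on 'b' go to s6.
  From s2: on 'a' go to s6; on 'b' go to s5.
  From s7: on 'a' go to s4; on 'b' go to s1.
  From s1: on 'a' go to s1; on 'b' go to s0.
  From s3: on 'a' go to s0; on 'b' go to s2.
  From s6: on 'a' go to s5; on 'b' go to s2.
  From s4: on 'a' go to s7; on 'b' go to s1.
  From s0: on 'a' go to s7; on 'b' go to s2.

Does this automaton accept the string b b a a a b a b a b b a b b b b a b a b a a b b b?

Trace: s5 -b-> s6 -b-> s2 -a-> s6 -a-> s5 -a-> s5 -b-> s6 -a-> s5 -b-> s6 -a-> s5 -b-> s6 -b-> s2 -a-> s6 -b-> s2 -b-> s5 -b-> s6 -b-> s2 -a-> s6 -b-> s2 -a-> s6 -b-> s2 -a-> s6 -a-> s5 -b-> s6 -b-> s2 -b-> s5
End state s5 is not accepting.

No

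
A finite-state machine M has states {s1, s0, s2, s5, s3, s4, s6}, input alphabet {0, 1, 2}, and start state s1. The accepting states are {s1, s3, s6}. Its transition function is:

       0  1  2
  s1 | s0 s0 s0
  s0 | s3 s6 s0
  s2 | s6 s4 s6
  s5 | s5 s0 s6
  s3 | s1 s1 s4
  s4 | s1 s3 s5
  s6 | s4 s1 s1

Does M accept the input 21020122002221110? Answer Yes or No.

Yes

s1 → s0 → s6 → s4 → s5 → s5 → s0 → s0 → s0 → s3 → s1 → s0 → s0 → s0 → s6 → s1 → s0 → s3
End state s3 is accepting.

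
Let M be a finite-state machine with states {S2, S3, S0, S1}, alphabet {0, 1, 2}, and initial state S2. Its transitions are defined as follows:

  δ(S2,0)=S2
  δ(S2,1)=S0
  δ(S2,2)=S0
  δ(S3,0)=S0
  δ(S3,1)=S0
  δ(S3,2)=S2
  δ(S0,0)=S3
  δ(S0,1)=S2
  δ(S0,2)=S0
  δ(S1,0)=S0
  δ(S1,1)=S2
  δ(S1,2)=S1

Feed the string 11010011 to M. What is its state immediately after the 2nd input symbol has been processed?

Trace: S2 -1-> S0 -1-> S2
After 2 symbols: S2.

S2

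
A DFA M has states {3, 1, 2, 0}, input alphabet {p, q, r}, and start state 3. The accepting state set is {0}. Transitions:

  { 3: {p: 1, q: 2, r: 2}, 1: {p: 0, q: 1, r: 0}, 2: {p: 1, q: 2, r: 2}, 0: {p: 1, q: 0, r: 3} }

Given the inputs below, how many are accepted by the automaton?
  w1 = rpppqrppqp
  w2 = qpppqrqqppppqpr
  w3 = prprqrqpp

w1: 3 → 2 → 1 → 0 → 1 → 1 → 0 → 1 → 0 → 0 → 1  → end 1, rejected
w2: 3 → 2 → 1 → 0 → 1 → 1 → 0 → 0 → 0 → 1 → 0 → 1 → 0 → 0 → 1 → 0  → end 0, accepted
w3: 3 → 1 → 0 → 1 → 0 → 0 → 3 → 2 → 1 → 0  → end 0, accepted

2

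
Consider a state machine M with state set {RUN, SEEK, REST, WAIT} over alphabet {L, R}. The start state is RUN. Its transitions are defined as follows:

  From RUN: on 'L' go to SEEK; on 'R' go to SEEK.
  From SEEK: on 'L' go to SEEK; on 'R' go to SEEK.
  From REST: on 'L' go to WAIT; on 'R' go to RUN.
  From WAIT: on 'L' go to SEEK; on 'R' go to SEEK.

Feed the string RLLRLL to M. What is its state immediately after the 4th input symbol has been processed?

Trace: RUN -R-> SEEK -L-> SEEK -L-> SEEK -R-> SEEK
After 4 symbols: SEEK.

SEEK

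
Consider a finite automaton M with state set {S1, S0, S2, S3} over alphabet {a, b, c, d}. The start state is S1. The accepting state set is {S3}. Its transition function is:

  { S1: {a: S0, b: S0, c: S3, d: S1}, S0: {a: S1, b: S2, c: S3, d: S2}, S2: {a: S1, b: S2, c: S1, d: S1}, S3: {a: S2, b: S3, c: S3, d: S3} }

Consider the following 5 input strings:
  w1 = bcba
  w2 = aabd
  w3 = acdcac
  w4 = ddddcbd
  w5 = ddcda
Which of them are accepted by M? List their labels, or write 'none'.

w1: S1 → S0 → S3 → S3 → S2  → end S2, rejected
w2: S1 → S0 → S1 → S0 → S2  → end S2, rejected
w3: S1 → S0 → S3 → S3 → S3 → S2 → S1  → end S1, rejected
w4: S1 → S1 → S1 → S1 → S1 → S3 → S3 → S3  → end S3, accepted
w5: S1 → S1 → S1 → S3 → S3 → S2  → end S2, rejected

w4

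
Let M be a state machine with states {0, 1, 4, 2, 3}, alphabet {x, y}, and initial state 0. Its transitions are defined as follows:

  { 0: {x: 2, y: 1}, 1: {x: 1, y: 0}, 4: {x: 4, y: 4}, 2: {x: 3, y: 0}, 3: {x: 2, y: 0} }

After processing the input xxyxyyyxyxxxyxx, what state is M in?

3

start at 0
read 'x': 0 → 2
read 'x': 2 → 3
read 'y': 3 → 0
read 'x': 0 → 2
read 'y': 2 → 0
read 'y': 0 → 1
read 'y': 1 → 0
read 'x': 0 → 2
read 'y': 2 → 0
read 'x': 0 → 2
read 'x': 2 → 3
read 'x': 3 → 2
read 'y': 2 → 0
read 'x': 0 → 2
read 'x': 2 → 3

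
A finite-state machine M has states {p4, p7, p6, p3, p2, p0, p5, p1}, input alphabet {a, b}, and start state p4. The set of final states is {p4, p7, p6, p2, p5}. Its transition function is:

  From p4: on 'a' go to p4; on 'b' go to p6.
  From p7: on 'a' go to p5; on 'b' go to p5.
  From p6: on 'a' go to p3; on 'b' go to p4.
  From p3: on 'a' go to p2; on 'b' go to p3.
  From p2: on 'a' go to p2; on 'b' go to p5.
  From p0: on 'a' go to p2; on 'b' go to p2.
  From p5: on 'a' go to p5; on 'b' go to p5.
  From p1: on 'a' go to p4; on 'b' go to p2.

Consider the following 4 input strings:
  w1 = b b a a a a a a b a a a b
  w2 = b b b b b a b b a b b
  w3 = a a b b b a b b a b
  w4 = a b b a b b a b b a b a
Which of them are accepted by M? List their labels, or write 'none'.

w1, w2, w3

w1: Trace: p4 -b-> p6 -b-> p4 -a-> p4 -a-> p4 -a-> p4 -a-> p4 -a-> p4 -a-> p4 -b-> p6 -a-> p3 -a-> p2 -a-> p2 -b-> p5  → end p5, accepted
w2: Trace: p4 -b-> p6 -b-> p4 -b-> p6 -b-> p4 -b-> p6 -a-> p3 -b-> p3 -b-> p3 -a-> p2 -b-> p5 -b-> p5  → end p5, accepted
w3: Trace: p4 -a-> p4 -a-> p4 -b-> p6 -b-> p4 -b-> p6 -a-> p3 -b-> p3 -b-> p3 -a-> p2 -b-> p5  → end p5, accepted
w4: Trace: p4 -a-> p4 -b-> p6 -b-> p4 -a-> p4 -b-> p6 -b-> p4 -a-> p4 -b-> p6 -b-> p4 -a-> p4 -b-> p6 -a-> p3  → end p3, rejected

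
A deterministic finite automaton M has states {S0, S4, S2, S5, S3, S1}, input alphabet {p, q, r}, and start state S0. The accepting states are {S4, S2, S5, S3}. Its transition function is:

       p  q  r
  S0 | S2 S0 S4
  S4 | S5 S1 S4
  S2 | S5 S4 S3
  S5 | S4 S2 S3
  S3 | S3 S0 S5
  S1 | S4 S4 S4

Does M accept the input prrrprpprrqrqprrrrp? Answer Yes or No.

Yes

S0 → S2 → S3 → S5 → S3 → S3 → S5 → S4 → S5 → S3 → S5 → S2 → S3 → S0 → S2 → S3 → S5 → S3 → S5 → S4
End state S4 is accepting.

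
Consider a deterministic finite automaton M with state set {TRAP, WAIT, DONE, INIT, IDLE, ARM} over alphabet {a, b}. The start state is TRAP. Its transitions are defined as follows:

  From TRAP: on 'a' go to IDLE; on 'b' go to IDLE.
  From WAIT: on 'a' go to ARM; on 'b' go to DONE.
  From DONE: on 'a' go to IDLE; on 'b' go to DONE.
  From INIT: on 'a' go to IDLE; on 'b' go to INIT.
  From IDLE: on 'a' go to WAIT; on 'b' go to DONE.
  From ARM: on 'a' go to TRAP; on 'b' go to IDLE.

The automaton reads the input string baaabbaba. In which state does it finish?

start at TRAP
read 'b': TRAP → IDLE
read 'a': IDLE → WAIT
read 'a': WAIT → ARM
read 'a': ARM → TRAP
read 'b': TRAP → IDLE
read 'b': IDLE → DONE
read 'a': DONE → IDLE
read 'b': IDLE → DONE
read 'a': DONE → IDLE

IDLE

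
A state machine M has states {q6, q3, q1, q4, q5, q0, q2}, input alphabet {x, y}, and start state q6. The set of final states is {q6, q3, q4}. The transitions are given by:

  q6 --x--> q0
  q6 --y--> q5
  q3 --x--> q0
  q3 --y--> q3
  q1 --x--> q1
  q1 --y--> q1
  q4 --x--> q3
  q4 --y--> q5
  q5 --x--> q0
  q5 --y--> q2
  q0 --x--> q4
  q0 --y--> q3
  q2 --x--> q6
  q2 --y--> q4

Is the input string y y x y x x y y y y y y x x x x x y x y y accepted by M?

Trace: q6 -y-> q5 -y-> q2 -x-> q6 -y-> q5 -x-> q0 -x-> q4 -y-> q5 -y-> q2 -y-> q4 -y-> q5 -y-> q2 -y-> q4 -x-> q3 -x-> q0 -x-> q4 -x-> q3 -x-> q0 -y-> q3 -x-> q0 -y-> q3 -y-> q3
End state q3 is accepting.

Yes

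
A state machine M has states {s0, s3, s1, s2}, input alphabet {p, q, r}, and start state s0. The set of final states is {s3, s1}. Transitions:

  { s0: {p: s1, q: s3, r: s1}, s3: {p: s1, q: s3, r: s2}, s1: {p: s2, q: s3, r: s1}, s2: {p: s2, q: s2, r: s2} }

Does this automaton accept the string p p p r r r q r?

No

s0 → s1 → s2 → s2 → s2 → s2 → s2 → s2 → s2
End state s2 is not accepting.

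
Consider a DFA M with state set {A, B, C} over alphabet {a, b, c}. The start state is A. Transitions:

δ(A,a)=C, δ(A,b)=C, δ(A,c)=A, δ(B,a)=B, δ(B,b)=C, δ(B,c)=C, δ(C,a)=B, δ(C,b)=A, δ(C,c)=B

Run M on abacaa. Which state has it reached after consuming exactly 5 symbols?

Trace: A -a-> C -b-> A -a-> C -c-> B -a-> B
After 5 symbols: B.

B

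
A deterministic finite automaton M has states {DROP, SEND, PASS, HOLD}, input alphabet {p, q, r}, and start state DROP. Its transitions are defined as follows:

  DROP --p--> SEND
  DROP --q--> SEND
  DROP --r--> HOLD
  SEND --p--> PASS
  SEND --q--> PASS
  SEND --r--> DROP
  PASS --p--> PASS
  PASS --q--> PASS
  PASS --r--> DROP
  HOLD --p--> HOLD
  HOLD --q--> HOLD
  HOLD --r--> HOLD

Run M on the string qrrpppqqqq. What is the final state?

DROP → SEND → DROP → HOLD → HOLD → HOLD → HOLD → HOLD → HOLD → HOLD → HOLD

HOLD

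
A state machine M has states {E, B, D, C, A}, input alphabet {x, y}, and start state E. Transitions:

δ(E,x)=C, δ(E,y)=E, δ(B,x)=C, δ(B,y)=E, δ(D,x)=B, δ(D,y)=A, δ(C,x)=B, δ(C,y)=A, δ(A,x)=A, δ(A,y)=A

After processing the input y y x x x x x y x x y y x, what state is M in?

A

Trace: E -y-> E -y-> E -x-> C -x-> B -x-> C -x-> B -x-> C -y-> A -x-> A -x-> A -y-> A -y-> A -x-> A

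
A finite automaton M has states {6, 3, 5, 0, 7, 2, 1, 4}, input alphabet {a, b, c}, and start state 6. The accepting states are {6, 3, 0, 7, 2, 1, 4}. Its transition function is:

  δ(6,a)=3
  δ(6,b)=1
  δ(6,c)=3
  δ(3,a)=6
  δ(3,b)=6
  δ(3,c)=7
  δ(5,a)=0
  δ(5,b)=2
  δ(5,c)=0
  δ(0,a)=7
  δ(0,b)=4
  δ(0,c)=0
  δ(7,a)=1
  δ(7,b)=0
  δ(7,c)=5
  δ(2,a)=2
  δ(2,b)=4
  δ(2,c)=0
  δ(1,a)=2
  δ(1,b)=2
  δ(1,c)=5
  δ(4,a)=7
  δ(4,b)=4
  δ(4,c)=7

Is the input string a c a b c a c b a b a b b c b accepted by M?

Yes

Trace: 6 -a-> 3 -c-> 7 -a-> 1 -b-> 2 -c-> 0 -a-> 7 -c-> 5 -b-> 2 -a-> 2 -b-> 4 -a-> 7 -b-> 0 -b-> 4 -c-> 7 -b-> 0
End state 0 is accepting.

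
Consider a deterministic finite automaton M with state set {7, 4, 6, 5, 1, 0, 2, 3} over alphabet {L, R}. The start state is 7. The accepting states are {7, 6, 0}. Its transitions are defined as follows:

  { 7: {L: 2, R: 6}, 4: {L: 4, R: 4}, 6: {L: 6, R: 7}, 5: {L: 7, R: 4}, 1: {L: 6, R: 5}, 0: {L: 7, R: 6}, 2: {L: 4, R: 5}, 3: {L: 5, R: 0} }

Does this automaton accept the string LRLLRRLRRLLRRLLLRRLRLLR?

7 → 2 → 5 → 7 → 2 → 5 → 4 → 4 → 4 → 4 → 4 → 4 → 4 → 4 → 4 → 4 → 4 → 4 → 4 → 4 → 4 → 4 → 4 → 4
End state 4 is not accepting.

No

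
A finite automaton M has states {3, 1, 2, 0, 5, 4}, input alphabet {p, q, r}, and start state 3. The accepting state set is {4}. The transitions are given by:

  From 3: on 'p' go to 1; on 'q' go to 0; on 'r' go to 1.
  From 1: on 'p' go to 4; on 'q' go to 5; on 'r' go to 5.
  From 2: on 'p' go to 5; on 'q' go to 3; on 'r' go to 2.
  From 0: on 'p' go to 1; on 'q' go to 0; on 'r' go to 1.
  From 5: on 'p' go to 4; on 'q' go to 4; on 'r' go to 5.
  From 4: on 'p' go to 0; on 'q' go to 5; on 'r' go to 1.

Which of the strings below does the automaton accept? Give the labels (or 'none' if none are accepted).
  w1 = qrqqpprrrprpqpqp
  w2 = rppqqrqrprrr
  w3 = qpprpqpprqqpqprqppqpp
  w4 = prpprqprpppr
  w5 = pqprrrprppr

w1

w1: Trace: 3 -q-> 0 -r-> 1 -q-> 5 -q-> 4 -p-> 0 -p-> 1 -r-> 5 -r-> 5 -r-> 5 -p-> 4 -r-> 1 -p-> 4 -q-> 5 -p-> 4 -q-> 5 -p-> 4  → end 4, accepted
w2: Trace: 3 -r-> 1 -p-> 4 -p-> 0 -q-> 0 -q-> 0 -r-> 1 -q-> 5 -r-> 5 -p-> 4 -r-> 1 -r-> 5 -r-> 5  → end 5, rejected
w3: Trace: 3 -q-> 0 -p-> 1 -p-> 4 -r-> 1 -p-> 4 -q-> 5 -p-> 4 -p-> 0 -r-> 1 -q-> 5 -q-> 4 -p-> 0 -q-> 0 -p-> 1 -r-> 5 -q-> 4 -p-> 0 -p-> 1 -q-> 5 -p-> 4 -p-> 0  → end 0, rejected
w4: Trace: 3 -p-> 1 -r-> 5 -p-> 4 -p-> 0 -r-> 1 -q-> 5 -p-> 4 -r-> 1 -p-> 4 -p-> 0 -p-> 1 -r-> 5  → end 5, rejected
w5: Trace: 3 -p-> 1 -q-> 5 -p-> 4 -r-> 1 -r-> 5 -r-> 5 -p-> 4 -r-> 1 -p-> 4 -p-> 0 -r-> 1  → end 1, rejected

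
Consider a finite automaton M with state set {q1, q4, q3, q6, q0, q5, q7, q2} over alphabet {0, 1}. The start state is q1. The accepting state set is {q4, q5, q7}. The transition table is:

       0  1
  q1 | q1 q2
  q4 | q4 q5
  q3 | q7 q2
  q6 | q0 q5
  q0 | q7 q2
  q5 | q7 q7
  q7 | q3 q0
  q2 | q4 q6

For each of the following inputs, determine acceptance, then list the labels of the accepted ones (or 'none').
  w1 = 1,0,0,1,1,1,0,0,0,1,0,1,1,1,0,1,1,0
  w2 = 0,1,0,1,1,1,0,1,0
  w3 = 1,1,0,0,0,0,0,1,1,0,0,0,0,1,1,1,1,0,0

w2

w1: Trace: q1 -1-> q2 -0-> q4 -0-> q4 -1-> q5 -1-> q7 -1-> q0 -0-> q7 -0-> q3 -0-> q7 -1-> q0 -0-> q7 -1-> q0 -1-> q2 -1-> q6 -0-> q0 -1-> q2 -1-> q6 -0-> q0  → end q0, rejected
w2: Trace: q1 -0-> q1 -1-> q2 -0-> q4 -1-> q5 -1-> q7 -1-> q0 -0-> q7 -1-> q0 -0-> q7  → end q7, accepted
w3: Trace: q1 -1-> q2 -1-> q6 -0-> q0 -0-> q7 -0-> q3 -0-> q7 -0-> q3 -1-> q2 -1-> q6 -0-> q0 -0-> q7 -0-> q3 -0-> q7 -1-> q0 -1-> q2 -1-> q6 -1-> q5 -0-> q7 -0-> q3  → end q3, rejected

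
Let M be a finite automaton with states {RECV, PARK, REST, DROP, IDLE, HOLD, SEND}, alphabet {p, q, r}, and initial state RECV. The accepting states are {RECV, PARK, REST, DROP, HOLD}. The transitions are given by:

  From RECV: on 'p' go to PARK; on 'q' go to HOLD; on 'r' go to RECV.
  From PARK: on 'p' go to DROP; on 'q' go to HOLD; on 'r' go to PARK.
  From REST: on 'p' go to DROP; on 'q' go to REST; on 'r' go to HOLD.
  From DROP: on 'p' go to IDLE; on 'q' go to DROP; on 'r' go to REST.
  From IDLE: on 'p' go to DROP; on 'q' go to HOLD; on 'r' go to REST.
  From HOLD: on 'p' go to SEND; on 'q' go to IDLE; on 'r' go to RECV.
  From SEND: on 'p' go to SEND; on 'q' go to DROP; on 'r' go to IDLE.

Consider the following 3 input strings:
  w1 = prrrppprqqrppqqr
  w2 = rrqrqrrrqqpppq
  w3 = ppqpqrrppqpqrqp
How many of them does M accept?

2

w1:
  start at RECV
  read 'p': RECV → PARK
  read 'r': PARK → PARK
  read 'r': PARK → PARK
  read 'r': PARK → PARK
  read 'p': PARK → DROP
  read 'p': DROP → IDLE
  read 'p': IDLE → DROP
  read 'r': DROP → REST
  read 'q': REST → REST
  read 'q': REST → REST
  read 'r': REST → HOLD
  read 'p': HOLD → SEND
  read 'p': SEND → SEND
  read 'q': SEND → DROP
  read 'q': DROP → DROP
  read 'r': DROP → REST
  end REST, accepted
w2:
  start at RECV
  read 'r': RECV → RECV
  read 'r': RECV → RECV
  read 'q': RECV → HOLD
  read 'r': HOLD → RECV
  read 'q': RECV → HOLD
  read 'r': HOLD → RECV
  read 'r': RECV → RECV
  read 'r': RECV → RECV
  read 'q': RECV → HOLD
  read 'q': HOLD → IDLE
  read 'p': IDLE → DROP
  read 'p': DROP → IDLE
  read 'p': IDLE → DROP
  read 'q': DROP → DROP
  end DROP, accepted
w3:
  start at RECV
  read 'p': RECV → PARK
  read 'p': PARK → DROP
  read 'q': DROP → DROP
  read 'p': DROP → IDLE
  read 'q': IDLE → HOLD
  read 'r': HOLD → RECV
  read 'r': RECV → RECV
  read 'p': RECV → PARK
  read 'p': PARK → DROP
  read 'q': DROP → DROP
  read 'p': DROP → IDLE
  read 'q': IDLE → HOLD
  read 'r': HOLD → RECV
  read 'q': RECV → HOLD
  read 'p': HOLD → SEND
  end SEND, rejected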